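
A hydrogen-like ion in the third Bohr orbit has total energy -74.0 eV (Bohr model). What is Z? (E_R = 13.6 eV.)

7

E_n = −E_R Z²/n² ⇒ Z² = −E_n n²/E_R = 74.0 × 3² / 13.6 ≈ 48.97
Z = 7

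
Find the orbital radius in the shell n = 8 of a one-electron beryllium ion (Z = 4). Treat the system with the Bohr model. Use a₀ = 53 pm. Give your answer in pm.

r_n = n²a₀/Z = 8² × 53 / 4
    = 64 × 53 / 4 = 850 pm

850 pm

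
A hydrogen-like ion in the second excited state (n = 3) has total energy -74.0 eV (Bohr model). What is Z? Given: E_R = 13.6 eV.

E_n = −E_R Z²/n² ⇒ Z² = −E_n n²/E_R = 74.0 × 3² / 13.6 ≈ 48.97
Z = 7

7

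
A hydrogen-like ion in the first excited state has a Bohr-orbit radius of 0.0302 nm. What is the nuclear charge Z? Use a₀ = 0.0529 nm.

r_n = n²a₀/Z ⇒ Z = n²a₀/r = 2² × 0.0529 / 0.0302 ≈ 7.01
Z = 7

7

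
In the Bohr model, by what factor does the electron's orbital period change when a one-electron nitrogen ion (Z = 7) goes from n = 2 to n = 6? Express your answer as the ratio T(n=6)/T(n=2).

T ∝ Z^-2 · n^3; with Z fixed, T ∝ n^3.
T(n=6)/T(n=2) = (6/2)^3 = 27

27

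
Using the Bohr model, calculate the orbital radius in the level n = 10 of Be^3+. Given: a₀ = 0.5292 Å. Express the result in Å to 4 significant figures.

r_n = n²a₀/Z = 10² × 0.5292 / 4
    = 100 × 0.5292 / 4 = 13.23 Å

13.23 Å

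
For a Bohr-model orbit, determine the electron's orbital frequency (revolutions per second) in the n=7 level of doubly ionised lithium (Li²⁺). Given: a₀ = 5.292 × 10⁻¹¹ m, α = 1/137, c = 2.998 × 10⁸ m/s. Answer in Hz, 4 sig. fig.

r = n²a₀/Z = 8.644 × 10⁻¹⁰ m, v = Zαc/n = 9.379 × 10⁵ m/s
f = v/(2πr) = 1.727 × 10¹⁴ Hz

1.727 × 10¹⁴ Hz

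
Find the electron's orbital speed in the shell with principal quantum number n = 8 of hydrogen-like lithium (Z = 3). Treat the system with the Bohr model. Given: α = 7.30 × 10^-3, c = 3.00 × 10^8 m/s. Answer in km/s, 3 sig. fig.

v_n = Zαc/n = 3 × 0.00730 × 3.00 × 10^8 / 8
    = 821 km/s

821 km/s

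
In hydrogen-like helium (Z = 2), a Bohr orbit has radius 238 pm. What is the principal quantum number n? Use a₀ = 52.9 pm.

3

r_n = n²a₀/Z ⇒ n² = rZ/a₀ = 238 × 2 / 52.9 ≈ 9.00
n = 3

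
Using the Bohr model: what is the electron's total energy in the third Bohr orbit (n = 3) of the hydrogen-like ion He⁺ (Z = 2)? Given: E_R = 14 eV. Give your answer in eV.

E_n = −E_R·Z²/n² = −14 × 2²/3² = -6.2 eV

-6.2 eV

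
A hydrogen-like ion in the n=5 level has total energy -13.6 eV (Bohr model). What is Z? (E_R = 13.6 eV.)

E_n = −E_R Z²/n² ⇒ Z² = −E_n n²/E_R = 13.6 × 5² / 13.6 ≈ 25.00
Z = 5

5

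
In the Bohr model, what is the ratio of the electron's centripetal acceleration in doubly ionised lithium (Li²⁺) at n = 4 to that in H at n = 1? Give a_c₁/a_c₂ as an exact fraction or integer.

a_c ∝ Z^3 · n^-4
a_c₁/a_c₂ = (3/1)^3 · (4/1)^-4 = 27/256

27/256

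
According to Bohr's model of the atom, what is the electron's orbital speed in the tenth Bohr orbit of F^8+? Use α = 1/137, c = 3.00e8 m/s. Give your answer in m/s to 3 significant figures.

v_n = Zαc/n = 9 × 0.00730 × 3.00e8 / 10
    = 1.97e6 m/s

1.97e6 m/s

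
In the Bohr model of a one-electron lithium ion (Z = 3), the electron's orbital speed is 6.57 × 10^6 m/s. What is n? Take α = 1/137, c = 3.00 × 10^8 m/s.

1

v_n = Zαc/n ⇒ n = Zαc/v = 3 × 0.00730 × 3.00 × 10^8 / 6.57 × 10^6 ≈ 1.00
n = 1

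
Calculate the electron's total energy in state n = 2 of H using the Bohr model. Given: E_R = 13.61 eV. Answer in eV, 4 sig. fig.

-3.402 eV

E_n = −E_R·Z²/n² = −13.61 × 1²/2² = -3.402 eV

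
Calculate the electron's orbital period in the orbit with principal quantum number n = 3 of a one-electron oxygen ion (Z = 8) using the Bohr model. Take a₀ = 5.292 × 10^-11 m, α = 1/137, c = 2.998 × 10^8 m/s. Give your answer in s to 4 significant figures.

6.410 × 10^-17 s

r = n²a₀/Z = 3²·5.292 × 10^-11/8 = 5.954 × 10^-11 m
v = Zαc/n = 8·0.007299·2.998 × 10^8/3 = 5.836 × 10^6 m/s
T = 2πr/v = 6.410 × 10^-17 s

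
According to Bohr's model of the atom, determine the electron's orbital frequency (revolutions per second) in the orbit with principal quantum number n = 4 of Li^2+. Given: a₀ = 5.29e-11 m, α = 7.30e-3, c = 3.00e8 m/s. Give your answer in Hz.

9.27e14 Hz

r = n²a₀/Z = 2.82e-10 m, v = Zαc/n = 1.64e6 m/s
f = v/(2πr) = 9.27e14 Hz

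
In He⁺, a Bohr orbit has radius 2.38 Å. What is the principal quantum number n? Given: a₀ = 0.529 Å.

3

r_n = n²a₀/Z ⇒ n² = rZ/a₀ = 2.38 × 2 / 0.529 ≈ 9.00
n = 3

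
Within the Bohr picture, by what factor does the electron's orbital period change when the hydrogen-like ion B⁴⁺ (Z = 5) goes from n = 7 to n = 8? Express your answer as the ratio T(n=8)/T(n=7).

512/343

T ∝ Z^-2 · n^3; with Z fixed, T ∝ n^3.
T(n=8)/T(n=7) = (8/7)^3 = 512/343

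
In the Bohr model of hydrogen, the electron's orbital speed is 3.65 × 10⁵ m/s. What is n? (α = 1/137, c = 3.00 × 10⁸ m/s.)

v_n = Zαc/n ⇒ n = Zαc/v = 1 × 0.00730 × 3.00 × 10⁸ / 3.65 × 10⁵ ≈ 6.00
n = 6

6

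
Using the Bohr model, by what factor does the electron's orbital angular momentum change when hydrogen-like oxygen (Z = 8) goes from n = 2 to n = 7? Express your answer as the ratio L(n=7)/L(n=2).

7/2

L = nℏ depends only on n, so L ∝ n.
L(n=7)/L(n=2) = (7/2)^1 = 7/2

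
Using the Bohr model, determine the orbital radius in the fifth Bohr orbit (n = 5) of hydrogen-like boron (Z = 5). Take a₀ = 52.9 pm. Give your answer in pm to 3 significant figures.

r_n = n²a₀/Z = 5² × 52.9 / 5
    = 25 × 52.9 / 5 = 264 pm

264 pm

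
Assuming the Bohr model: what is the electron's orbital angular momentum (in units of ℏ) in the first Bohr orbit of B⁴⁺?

1

L_n = nℏ, so L/ℏ = n = 1.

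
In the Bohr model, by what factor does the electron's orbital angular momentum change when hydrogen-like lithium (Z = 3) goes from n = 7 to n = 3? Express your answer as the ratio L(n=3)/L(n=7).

3/7

L = nℏ depends only on n, so L ∝ n.
L(n=3)/L(n=7) = (3/7)^1 = 3/7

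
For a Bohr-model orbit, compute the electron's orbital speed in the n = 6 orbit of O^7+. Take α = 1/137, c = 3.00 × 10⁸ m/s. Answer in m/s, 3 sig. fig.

v_n = Zαc/n = 8 × 0.00730 × 3.00 × 10⁸ / 6
    = 2.92 × 10⁶ m/s

2.92 × 10⁶ m/s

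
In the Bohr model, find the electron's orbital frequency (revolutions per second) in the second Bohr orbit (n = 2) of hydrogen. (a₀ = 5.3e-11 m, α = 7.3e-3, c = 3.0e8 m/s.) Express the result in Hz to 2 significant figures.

r = n²a₀/Z = 2.1e-10 m, v = Zαc/n = 1.1e6 m/s
f = v/(2πr) = 8.2e14 Hz

8.2e14 Hz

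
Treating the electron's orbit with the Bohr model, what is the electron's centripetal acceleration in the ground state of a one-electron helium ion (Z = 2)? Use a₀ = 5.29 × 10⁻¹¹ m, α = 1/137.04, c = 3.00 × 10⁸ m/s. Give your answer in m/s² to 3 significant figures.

r = n²a₀/Z = 2.65 × 10⁻¹¹ m, v = Zαc/n = 4.38 × 10⁶ m/s
a = v²/r = (4.38 × 10⁶)² / 2.65 × 10⁻¹¹ = 7.25 × 10²³ m/s²

7.25 × 10²³ m/s²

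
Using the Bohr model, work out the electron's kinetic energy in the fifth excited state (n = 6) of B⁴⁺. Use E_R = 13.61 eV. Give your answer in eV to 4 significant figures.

9.451 eV

For a Coulomb orbit the virial theorem gives K = −E_n.
E_n = −E_R·Z²/n², so K = E_R·Z²/n² = 13.61 × 5²/6² = 9.451 eV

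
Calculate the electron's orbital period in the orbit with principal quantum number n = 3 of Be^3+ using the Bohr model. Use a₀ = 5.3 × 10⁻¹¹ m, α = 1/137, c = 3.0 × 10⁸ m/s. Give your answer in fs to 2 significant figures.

0.26 fs

r = n²a₀/Z = 3²·5.3 × 10⁻¹¹/4 = 1.2 × 10⁻¹⁰ m
v = Zαc/n = 4·0.0073·3.0 × 10⁸/3 = 2.9 × 10⁶ m/s
T = 2πr/v = 2.6 × 10⁻¹⁶ s = 0.26 fs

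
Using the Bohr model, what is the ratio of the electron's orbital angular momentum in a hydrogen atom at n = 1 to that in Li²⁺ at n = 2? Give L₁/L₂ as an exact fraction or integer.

1/2

L = nℏ is independent of Z.
L₁/L₂ = n₁/n₂ = 1/2 = 1/2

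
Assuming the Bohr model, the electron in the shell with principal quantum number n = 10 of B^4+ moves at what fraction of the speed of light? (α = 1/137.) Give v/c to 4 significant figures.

v_n = Zαc/n, so v/c = Zα/n = 5 × 0.007299 / 10 = 0.003650

0.003650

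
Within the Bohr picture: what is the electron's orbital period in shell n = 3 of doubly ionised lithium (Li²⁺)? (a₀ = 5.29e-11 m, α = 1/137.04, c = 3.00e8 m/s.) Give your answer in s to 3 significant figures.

4.55e-16 s

r = n²a₀/Z = 3²·5.29e-11/3 = 1.59e-10 m
v = Zαc/n = 3·0.00730·3.00e8/3 = 2.19e6 m/s
T = 2πr/v = 4.55e-16 s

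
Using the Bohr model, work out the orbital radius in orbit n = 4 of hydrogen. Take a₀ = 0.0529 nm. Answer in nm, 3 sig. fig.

0.846 nm

r_n = n²a₀/Z = 4² × 0.0529 / 1
    = 16 × 0.0529 / 1 = 0.846 nm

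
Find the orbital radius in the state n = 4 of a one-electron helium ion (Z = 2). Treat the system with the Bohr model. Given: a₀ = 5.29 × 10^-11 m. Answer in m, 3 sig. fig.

4.23 × 10^-10 m

r_n = n²a₀/Z = 4² × 5.29 × 10^-11 / 2
    = 16 × 5.29 × 10^-11 / 2 = 4.23 × 10^-10 m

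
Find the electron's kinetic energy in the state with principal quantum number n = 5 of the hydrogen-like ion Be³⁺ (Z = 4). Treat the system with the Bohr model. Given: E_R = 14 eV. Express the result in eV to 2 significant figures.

For a Coulomb orbit the virial theorem gives K = −E_n.
E_n = −E_R·Z²/n², so K = E_R·Z²/n² = 14 × 4²/5² = 9.0 eV

9.0 eV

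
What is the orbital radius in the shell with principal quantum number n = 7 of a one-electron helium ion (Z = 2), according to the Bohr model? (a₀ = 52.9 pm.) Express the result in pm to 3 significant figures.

1300 pm

r_n = n²a₀/Z = 7² × 52.9 / 2
    = 49 × 52.9 / 2 = 1300 pm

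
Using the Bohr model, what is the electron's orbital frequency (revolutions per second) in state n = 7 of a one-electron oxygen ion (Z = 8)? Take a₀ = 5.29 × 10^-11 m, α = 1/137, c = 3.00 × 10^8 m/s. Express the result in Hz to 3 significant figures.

r = n²a₀/Z = 3.24 × 10^-10 m, v = Zαc/n = 2.50 × 10^6 m/s
f = v/(2πr) = 1.23 × 10^15 Hz

1.23 × 10^15 Hz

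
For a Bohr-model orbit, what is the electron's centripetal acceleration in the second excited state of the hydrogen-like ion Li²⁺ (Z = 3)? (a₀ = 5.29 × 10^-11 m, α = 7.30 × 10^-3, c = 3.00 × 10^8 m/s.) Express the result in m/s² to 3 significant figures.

3.02 × 10^22 m/s²

r = n²a₀/Z = 1.59 × 10^-10 m, v = Zαc/n = 2.19 × 10^6 m/s
a = v²/r = (2.19 × 10^6)² / 1.59 × 10^-10 = 3.02 × 10^22 m/s²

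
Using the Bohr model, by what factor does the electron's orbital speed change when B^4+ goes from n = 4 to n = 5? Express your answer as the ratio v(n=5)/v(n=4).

v ∝ Z^1 · n^-1; with Z fixed, v ∝ n^-1.
v(n=5)/v(n=4) = (5/4)^-1 = 4/5

4/5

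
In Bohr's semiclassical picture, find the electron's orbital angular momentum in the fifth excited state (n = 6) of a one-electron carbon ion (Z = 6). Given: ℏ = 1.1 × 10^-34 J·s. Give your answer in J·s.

6.6 × 10^-34 J·s

L_n = nℏ = 6 × 1.1 × 10^-34 = 6.6 × 10^-34 J·s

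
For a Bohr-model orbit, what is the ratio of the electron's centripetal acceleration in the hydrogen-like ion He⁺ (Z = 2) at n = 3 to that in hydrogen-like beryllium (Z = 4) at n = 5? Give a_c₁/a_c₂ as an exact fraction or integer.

a_c ∝ Z^3 · n^-4
a_c₁/a_c₂ = (2/4)^3 · (3/5)^-4 = 625/648

625/648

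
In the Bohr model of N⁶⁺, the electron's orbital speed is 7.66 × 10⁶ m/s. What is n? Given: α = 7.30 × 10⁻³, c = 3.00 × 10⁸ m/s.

v_n = Zαc/n ⇒ n = Zαc/v = 7 × 0.00730 × 3.00 × 10⁸ / 7.66 × 10⁶ ≈ 2.00
n = 2

2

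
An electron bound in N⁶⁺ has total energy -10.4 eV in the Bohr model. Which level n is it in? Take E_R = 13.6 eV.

E_n = −E_R Z²/n² ⇒ n² = E_R Z²/(−E_n) = 13.6 × 7² / 10.4 ≈ 64.08
n = 8

8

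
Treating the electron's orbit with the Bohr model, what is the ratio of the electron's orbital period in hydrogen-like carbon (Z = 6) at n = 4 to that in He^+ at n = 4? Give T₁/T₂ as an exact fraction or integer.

T ∝ Z^-2 · n^3
T₁/T₂ = (6/2)^-2 · (4/4)^3 = 1/9

1/9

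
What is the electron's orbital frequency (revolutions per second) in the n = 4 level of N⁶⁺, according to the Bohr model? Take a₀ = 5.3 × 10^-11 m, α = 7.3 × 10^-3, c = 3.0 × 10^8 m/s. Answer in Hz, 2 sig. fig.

r = n²a₀/Z = 1.2 × 10^-10 m, v = Zαc/n = 3.8 × 10^6 m/s
f = v/(2πr) = 5.0 × 10^15 Hz

5.0 × 10^15 Hz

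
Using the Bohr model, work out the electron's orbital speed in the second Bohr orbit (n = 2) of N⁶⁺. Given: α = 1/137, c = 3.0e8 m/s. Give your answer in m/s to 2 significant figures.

v_n = Zαc/n = 7 × 0.0073 × 3.0e8 / 2
    = 7.7e6 m/s

7.7e6 m/s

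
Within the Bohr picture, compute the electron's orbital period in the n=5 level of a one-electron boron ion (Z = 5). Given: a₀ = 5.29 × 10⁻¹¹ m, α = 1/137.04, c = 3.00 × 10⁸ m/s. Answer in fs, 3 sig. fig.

r = n²a₀/Z = 5²·5.29 × 10⁻¹¹/5 = 2.64 × 10⁻¹⁰ m
v = Zαc/n = 5·0.00730·3.00 × 10⁸/5 = 2.19 × 10⁶ m/s
T = 2πr/v = 7.59 × 10⁻¹⁶ s = 0.759 fs

0.759 fs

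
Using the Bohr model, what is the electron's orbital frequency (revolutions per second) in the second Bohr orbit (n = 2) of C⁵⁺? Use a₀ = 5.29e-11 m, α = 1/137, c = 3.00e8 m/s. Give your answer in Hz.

2.96e16 Hz

r = n²a₀/Z = 3.53e-11 m, v = Zαc/n = 6.57e6 m/s
f = v/(2πr) = 2.96e16 Hz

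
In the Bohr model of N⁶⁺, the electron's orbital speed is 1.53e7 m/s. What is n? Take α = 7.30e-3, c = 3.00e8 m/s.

v_n = Zαc/n ⇒ n = Zαc/v = 7 × 0.00730 × 3.00e8 / 1.53e7 ≈ 1.00
n = 1

1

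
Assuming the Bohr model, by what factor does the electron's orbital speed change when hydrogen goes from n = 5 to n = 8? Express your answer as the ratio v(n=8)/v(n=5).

5/8

v ∝ Z^1 · n^-1; with Z fixed, v ∝ n^-1.
v(n=8)/v(n=5) = (8/5)^-1 = 5/8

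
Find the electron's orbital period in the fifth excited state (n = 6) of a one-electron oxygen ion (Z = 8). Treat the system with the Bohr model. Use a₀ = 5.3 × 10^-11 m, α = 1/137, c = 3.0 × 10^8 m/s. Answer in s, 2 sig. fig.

5.1 × 10^-16 s

r = n²a₀/Z = 6²·5.3 × 10^-11/8 = 2.4 × 10^-10 m
v = Zαc/n = 8·0.0073·3.0 × 10^8/6 = 2.9 × 10^6 m/s
T = 2πr/v = 5.1 × 10^-16 s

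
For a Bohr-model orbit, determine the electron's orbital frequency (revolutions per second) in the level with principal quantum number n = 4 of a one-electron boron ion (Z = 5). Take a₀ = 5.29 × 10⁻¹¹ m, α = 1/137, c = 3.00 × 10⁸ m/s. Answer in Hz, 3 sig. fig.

r = n²a₀/Z = 1.69 × 10⁻¹⁰ m, v = Zαc/n = 2.74 × 10⁶ m/s
f = v/(2πr) = 2.57 × 10¹⁵ Hz

2.57 × 10¹⁵ Hz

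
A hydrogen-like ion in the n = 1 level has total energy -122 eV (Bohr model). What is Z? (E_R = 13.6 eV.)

3

E_n = −E_R Z²/n² ⇒ Z² = −E_n n²/E_R = 122 × 1² / 13.6 ≈ 8.97
Z = 3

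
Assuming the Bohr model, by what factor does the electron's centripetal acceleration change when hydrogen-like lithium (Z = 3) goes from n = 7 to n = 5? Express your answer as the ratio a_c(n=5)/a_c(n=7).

a_c ∝ Z^3 · n^-4; with Z fixed, a_c ∝ n^-4.
a_c(n=5)/a_c(n=7) = (5/7)^-4 = 2401/625

2401/625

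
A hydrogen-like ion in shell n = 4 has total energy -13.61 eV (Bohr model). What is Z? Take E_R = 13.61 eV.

4

E_n = −E_R Z²/n² ⇒ Z² = −E_n n²/E_R = 13.61 × 4² / 13.61 ≈ 16.00
Z = 4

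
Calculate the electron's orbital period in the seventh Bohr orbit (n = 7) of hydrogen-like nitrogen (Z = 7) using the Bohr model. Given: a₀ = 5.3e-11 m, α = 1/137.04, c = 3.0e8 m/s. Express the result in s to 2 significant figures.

r = n²a₀/Z = 7²·5.3e-11/7 = 3.7e-10 m
v = Zαc/n = 7·0.0073·3.0e8/7 = 2.2e6 m/s
T = 2πr/v = 1.1e-15 s

1.1e-15 s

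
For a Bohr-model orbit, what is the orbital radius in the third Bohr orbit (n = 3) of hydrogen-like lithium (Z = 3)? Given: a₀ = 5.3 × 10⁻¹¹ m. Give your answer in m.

1.6 × 10⁻¹⁰ m

r_n = n²a₀/Z = 3² × 5.3 × 10⁻¹¹ / 3
    = 9 × 5.3 × 10⁻¹¹ / 3 = 1.6 × 10⁻¹⁰ m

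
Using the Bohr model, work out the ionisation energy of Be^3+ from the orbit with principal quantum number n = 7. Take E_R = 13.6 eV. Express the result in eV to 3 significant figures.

E_n = −E_R·Z²/n² = −13.6 × 4²/7² eV = -4.44 eV
Ionisation energy = −E_n = 4.44 eV

4.44 eV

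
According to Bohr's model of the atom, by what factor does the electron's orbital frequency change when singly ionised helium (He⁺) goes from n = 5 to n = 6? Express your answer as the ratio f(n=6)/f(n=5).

f ∝ Z^2 · n^-3; with Z fixed, f ∝ n^-3.
f(n=6)/f(n=5) = (6/5)^-3 = 125/216

125/216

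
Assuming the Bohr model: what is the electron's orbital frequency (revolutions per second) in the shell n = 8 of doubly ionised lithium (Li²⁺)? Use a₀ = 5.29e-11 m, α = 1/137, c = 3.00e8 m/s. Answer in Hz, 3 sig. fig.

1.16e14 Hz

r = n²a₀/Z = 1.13e-9 m, v = Zαc/n = 8.21e5 m/s
f = v/(2πr) = 1.16e14 Hz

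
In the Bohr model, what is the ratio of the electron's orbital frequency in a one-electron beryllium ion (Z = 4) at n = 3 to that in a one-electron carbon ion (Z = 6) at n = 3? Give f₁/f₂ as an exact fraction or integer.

f ∝ Z^2 · n^-3
f₁/f₂ = (4/6)^2 · (3/3)^-3 = 4/9

4/9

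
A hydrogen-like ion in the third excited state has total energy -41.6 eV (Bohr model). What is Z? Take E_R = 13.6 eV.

7

E_n = −E_R Z²/n² ⇒ Z² = −E_n n²/E_R = 41.6 × 4² / 13.6 ≈ 48.94
Z = 7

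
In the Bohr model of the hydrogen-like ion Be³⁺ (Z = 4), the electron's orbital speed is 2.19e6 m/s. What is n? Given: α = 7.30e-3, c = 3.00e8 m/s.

4

v_n = Zαc/n ⇒ n = Zαc/v = 4 × 0.00730 × 3.00e8 / 2.19e6 ≈ 4.00
n = 4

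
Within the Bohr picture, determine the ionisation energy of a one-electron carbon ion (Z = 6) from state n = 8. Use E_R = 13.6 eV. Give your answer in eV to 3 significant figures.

E_n = −E_R·Z²/n² = −13.6 × 6²/8² eV = -7.65 eV
Ionisation energy = −E_n = 7.65 eV

7.65 eV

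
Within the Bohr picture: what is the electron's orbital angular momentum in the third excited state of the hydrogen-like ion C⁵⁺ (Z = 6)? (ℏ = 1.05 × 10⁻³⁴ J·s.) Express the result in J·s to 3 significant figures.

4.20 × 10⁻³⁴ J·s

L_n = nℏ = 4 × 1.05 × 10⁻³⁴ = 4.20 × 10⁻³⁴ J·s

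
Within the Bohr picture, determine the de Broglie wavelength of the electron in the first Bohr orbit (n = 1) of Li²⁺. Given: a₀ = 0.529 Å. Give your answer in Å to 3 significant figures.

1.11 Å

The Bohr quantisation condition is nλ = 2πr_n.
r_n = n²a₀/Z = 0.176 Å
λ = 2πr_n/n = 2π·0.176/1 = 1.11 Å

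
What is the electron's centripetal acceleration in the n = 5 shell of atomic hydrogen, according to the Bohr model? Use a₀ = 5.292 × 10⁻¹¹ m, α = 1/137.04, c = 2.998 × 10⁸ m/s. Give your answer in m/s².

r = n²a₀/Z = 1.323 × 10⁻⁹ m, v = Zαc/n = 4.375 × 10⁵ m/s
a = v²/r = (4.375 × 10⁵)² / 1.323 × 10⁻⁹ = 1.447 × 10²⁰ m/s²

1.447 × 10²⁰ m/s²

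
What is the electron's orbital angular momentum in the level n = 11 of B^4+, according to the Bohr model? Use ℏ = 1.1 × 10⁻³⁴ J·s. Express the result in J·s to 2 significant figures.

1.2 × 10⁻³³ J·s

L_n = nℏ = 11 × 1.1 × 10⁻³⁴ = 1.2 × 10⁻³³ J·s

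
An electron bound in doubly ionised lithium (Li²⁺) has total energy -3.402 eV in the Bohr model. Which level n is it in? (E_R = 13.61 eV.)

6

E_n = −E_R Z²/n² ⇒ n² = E_R Z²/(−E_n) = 13.61 × 3² / 3.402 ≈ 36.01
n = 6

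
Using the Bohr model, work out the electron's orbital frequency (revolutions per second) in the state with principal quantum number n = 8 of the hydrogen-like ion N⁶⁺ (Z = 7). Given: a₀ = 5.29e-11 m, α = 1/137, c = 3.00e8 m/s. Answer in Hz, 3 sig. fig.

6.31e14 Hz

r = n²a₀/Z = 4.84e-10 m, v = Zαc/n = 1.92e6 m/s
f = v/(2πr) = 6.31e14 Hz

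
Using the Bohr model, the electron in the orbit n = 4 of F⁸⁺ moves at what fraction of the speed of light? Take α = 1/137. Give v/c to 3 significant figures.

v_n = Zαc/n, so v/c = Zα/n = 9 × 0.00730 / 4 = 0.0164

0.0164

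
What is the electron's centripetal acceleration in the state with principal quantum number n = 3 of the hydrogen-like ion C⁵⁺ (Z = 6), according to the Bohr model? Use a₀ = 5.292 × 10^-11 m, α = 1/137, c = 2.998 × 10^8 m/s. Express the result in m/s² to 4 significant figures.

r = n²a₀/Z = 7.938 × 10^-11 m, v = Zαc/n = 4.377 × 10^6 m/s
a = v²/r = (4.377 × 10^6)² / 7.938 × 10^-11 = 2.413 × 10^23 m/s²

2.413 × 10^23 m/s²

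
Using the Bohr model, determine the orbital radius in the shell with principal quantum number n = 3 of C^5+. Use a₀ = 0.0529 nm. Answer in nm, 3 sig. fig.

r_n = n²a₀/Z = 3² × 0.0529 / 6
    = 9 × 0.0529 / 6 = 0.0794 nm

0.0794 nm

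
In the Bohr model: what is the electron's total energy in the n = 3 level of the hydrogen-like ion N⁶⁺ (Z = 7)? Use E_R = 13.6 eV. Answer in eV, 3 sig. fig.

E_n = −E_R·Z²/n² = −13.6 × 7²/3² = -74.0 eV

-74.0 eV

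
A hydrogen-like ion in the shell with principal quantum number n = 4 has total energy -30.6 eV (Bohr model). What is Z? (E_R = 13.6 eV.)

E_n = −E_R Z²/n² ⇒ Z² = −E_n n²/E_R = 30.6 × 4² / 13.6 ≈ 36.00
Z = 6

6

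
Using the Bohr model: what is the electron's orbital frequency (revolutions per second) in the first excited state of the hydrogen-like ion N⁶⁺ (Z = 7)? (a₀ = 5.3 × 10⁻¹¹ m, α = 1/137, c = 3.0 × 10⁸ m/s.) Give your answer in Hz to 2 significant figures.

r = n²a₀/Z = 3.0 × 10⁻¹¹ m, v = Zαc/n = 7.7 × 10⁶ m/s
f = v/(2πr) = 4.0 × 10¹⁶ Hz

4.0 × 10¹⁶ Hz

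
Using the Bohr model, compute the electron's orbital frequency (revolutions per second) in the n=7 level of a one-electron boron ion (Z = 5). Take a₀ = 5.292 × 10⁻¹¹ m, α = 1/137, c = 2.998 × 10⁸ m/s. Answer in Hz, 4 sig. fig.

4.797 × 10¹⁴ Hz

r = n²a₀/Z = 5.186 × 10⁻¹⁰ m, v = Zαc/n = 1.563 × 10⁶ m/s
f = v/(2πr) = 4.797 × 10¹⁴ Hz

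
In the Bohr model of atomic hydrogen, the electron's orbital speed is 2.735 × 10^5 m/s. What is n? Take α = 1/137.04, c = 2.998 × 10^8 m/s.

v_n = Zαc/n ⇒ n = Zαc/v = 1 × 0.007297 × 2.998 × 10^8 / 2.735 × 10^5 ≈ 8.00
n = 8

8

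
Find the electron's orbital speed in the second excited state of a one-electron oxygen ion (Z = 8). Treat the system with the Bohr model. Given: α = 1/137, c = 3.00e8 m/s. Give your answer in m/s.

v_n = Zαc/n = 8 × 0.00730 × 3.00e8 / 3
    = 5.84e6 m/s

5.84e6 m/s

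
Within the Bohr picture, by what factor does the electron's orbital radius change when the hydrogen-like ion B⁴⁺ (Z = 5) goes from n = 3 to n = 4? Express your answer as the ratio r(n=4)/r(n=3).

16/9

r ∝ Z^-1 · n^2; with Z fixed, r ∝ n^2.
r(n=4)/r(n=3) = (4/3)^2 = 16/9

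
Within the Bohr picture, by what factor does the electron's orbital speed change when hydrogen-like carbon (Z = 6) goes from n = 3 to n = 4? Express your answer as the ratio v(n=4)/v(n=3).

3/4

v ∝ Z^1 · n^-1; with Z fixed, v ∝ n^-1.
v(n=4)/v(n=3) = (4/3)^-1 = 3/4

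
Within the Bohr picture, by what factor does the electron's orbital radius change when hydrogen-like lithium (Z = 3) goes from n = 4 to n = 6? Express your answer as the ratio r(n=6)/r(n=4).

r ∝ Z^-1 · n^2; with Z fixed, r ∝ n^2.
r(n=6)/r(n=4) = (6/4)^2 = 9/4

9/4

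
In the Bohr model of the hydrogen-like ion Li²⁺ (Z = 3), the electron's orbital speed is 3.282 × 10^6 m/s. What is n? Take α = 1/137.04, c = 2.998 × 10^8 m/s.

v_n = Zαc/n ⇒ n = Zαc/v = 3 × 0.007297 × 2.998 × 10^8 / 3.282 × 10^6 ≈ 2.00
n = 2

2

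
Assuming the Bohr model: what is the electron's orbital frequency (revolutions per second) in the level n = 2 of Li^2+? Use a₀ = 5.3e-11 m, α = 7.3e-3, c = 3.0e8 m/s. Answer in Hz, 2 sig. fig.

r = n²a₀/Z = 7.1e-11 m, v = Zαc/n = 3.3e6 m/s
f = v/(2πr) = 7.4e15 Hz

7.4e15 Hz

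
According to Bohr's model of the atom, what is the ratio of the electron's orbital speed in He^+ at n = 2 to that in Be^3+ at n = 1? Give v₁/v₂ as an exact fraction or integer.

v ∝ Z^1 · n^-1
v₁/v₂ = (2/4)^1 · (2/1)^-1 = 1/4

1/4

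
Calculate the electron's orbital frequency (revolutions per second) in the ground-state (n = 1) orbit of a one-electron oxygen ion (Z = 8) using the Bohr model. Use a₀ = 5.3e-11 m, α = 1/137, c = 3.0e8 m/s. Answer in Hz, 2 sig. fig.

4.2e17 Hz

r = n²a₀/Z = 6.6e-12 m, v = Zαc/n = 1.8e7 m/s
f = v/(2πr) = 4.2e17 Hz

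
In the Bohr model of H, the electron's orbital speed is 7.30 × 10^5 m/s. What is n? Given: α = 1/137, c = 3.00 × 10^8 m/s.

v_n = Zαc/n ⇒ n = Zαc/v = 1 × 0.00730 × 3.00 × 10^8 / 7.30 × 10^5 ≈ 3.00
n = 3

3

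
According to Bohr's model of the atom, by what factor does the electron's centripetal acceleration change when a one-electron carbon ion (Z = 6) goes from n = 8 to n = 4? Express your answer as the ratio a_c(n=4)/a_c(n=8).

a_c ∝ Z^3 · n^-4; with Z fixed, a_c ∝ n^-4.
a_c(n=4)/a_c(n=8) = (4/8)^-4 = 16

16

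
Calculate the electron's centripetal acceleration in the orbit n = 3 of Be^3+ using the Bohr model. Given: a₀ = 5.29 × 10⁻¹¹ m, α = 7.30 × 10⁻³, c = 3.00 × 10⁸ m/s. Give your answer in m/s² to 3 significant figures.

r = n²a₀/Z = 1.19 × 10⁻¹⁰ m, v = Zαc/n = 2.92 × 10⁶ m/s
a = v²/r = (2.92 × 10⁶)² / 1.19 × 10⁻¹⁰ = 7.16 × 10²² m/s²

7.16 × 10²² m/s²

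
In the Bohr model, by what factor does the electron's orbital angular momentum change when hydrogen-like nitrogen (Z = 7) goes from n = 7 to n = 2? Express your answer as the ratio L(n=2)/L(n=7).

2/7

L = nℏ depends only on n, so L ∝ n.
L(n=2)/L(n=7) = (2/7)^1 = 2/7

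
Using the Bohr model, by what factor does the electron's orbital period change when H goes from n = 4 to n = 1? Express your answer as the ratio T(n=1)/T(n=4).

1/64

T ∝ Z^-2 · n^3; with Z fixed, T ∝ n^3.
T(n=1)/T(n=4) = (1/4)^3 = 1/64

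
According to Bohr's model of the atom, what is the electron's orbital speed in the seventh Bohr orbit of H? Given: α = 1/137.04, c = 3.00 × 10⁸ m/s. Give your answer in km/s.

v_n = Zαc/n = 1 × 0.00730 × 3.00 × 10⁸ / 7
    = 313 km/s

313 km/s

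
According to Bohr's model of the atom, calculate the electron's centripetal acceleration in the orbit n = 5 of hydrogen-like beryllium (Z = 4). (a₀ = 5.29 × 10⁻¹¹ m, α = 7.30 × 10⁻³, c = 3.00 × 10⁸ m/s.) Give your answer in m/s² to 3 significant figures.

r = n²a₀/Z = 3.31 × 10⁻¹⁰ m, v = Zαc/n = 1.75 × 10⁶ m/s
a = v²/r = (1.75 × 10⁶)² / 3.31 × 10⁻¹⁰ = 9.28 × 10²¹ m/s²

9.28 × 10²¹ m/s²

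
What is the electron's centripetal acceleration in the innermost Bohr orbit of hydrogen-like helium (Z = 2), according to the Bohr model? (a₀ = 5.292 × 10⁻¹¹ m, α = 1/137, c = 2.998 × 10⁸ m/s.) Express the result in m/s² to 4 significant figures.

7.239 × 10²³ m/s²

r = n²a₀/Z = 2.646 × 10⁻¹¹ m, v = Zαc/n = 4.377 × 10⁶ m/s
a = v²/r = (4.377 × 10⁶)² / 2.646 × 10⁻¹¹ = 7.239 × 10²³ m/s²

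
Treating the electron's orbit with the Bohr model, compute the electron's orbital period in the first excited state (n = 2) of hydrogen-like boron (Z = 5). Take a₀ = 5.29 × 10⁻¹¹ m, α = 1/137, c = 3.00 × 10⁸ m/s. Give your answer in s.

4.86 × 10⁻¹⁷ s

r = n²a₀/Z = 2²·5.29 × 10⁻¹¹/5 = 4.23 × 10⁻¹¹ m
v = Zαc/n = 5·0.00730·3.00 × 10⁸/2 = 5.47 × 10⁶ m/s
T = 2πr/v = 4.86 × 10⁻¹⁷ s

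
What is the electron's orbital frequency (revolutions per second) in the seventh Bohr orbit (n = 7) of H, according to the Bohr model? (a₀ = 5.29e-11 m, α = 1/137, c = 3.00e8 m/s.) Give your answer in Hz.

1.92e13 Hz

r = n²a₀/Z = 2.59e-9 m, v = Zαc/n = 3.13e5 m/s
f = v/(2πr) = 1.92e13 Hz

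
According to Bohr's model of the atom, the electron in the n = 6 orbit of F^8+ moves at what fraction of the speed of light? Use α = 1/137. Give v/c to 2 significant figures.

0.011

v_n = Zαc/n, so v/c = Zα/n = 9 × 0.0073 / 6 = 0.011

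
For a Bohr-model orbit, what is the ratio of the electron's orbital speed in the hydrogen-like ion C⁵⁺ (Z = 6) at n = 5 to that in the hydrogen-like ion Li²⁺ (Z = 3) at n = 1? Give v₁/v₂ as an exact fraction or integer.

2/5

v ∝ Z^1 · n^-1
v₁/v₂ = (6/3)^1 · (5/1)^-1 = 2/5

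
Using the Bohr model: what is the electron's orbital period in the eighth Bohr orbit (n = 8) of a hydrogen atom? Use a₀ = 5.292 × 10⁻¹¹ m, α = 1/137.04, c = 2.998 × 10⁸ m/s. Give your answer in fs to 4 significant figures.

r = n²a₀/Z = 8²·5.292 × 10⁻¹¹/1 = 3.387 × 10⁻⁹ m
v = Zαc/n = 1·0.007297·2.998 × 10⁸/8 = 2.735 × 10⁵ m/s
T = 2πr/v = 7.782 × 10⁻¹⁴ s = 77.82 fs

77.82 fs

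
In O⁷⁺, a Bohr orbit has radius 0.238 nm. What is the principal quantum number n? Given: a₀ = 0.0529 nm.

r_n = n²a₀/Z ⇒ n² = rZ/a₀ = 0.238 × 8 / 0.0529 ≈ 35.99
n = 6

6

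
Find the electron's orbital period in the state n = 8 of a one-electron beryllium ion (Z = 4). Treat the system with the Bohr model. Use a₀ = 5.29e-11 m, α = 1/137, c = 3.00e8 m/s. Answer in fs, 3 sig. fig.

4.86 fs

r = n²a₀/Z = 8²·5.29e-11/4 = 8.46e-10 m
v = Zαc/n = 4·0.00730·3.00e8/8 = 1.09e6 m/s
T = 2πr/v = 4.86e-15 s = 4.86 fs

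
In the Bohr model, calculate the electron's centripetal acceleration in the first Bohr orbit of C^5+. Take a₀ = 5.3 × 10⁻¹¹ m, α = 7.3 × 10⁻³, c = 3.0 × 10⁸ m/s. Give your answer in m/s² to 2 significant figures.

r = n²a₀/Z = 8.8 × 10⁻¹² m, v = Zαc/n = 1.3 × 10⁷ m/s
a = v²/r = (1.3 × 10⁷)² / 8.8 × 10⁻¹² = 2.0 × 10²⁵ m/s²

2.0 × 10²⁵ m/s²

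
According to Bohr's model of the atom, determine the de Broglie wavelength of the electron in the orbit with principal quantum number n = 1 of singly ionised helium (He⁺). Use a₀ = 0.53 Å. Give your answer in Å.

1.7 Å

The Bohr quantisation condition is nλ = 2πr_n.
r_n = n²a₀/Z = 0.27 Å
λ = 2πr_n/n = 2π·0.27/1 = 1.7 Å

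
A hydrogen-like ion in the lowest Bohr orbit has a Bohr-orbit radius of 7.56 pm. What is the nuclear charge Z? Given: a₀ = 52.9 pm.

r_n = n²a₀/Z ⇒ Z = n²a₀/r = 1² × 52.9 / 7.56 ≈ 7.00
Z = 7

7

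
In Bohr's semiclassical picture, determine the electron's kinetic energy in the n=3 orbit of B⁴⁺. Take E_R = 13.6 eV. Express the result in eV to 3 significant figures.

37.8 eV

For a Coulomb orbit the virial theorem gives K = −E_n.
E_n = −E_R·Z²/n², so K = E_R·Z²/n² = 13.6 × 5²/3² = 37.8 eV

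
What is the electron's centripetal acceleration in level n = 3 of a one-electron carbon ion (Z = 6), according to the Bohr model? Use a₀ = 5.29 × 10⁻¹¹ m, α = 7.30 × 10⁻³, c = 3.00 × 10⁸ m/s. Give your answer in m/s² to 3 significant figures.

r = n²a₀/Z = 7.94 × 10⁻¹¹ m, v = Zαc/n = 4.38 × 10⁶ m/s
a = v²/r = (4.38 × 10⁶)² / 7.94 × 10⁻¹¹ = 2.42 × 10²³ m/s²

2.42 × 10²³ m/s²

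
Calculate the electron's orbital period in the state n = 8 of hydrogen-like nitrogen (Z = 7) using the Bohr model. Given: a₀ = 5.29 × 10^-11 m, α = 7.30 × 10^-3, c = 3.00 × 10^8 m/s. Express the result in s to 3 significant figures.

r = n²a₀/Z = 8²·5.29 × 10^-11/7 = 4.84 × 10^-10 m
v = Zαc/n = 7·0.00730·3.00 × 10^8/8 = 1.92 × 10^6 m/s
T = 2πr/v = 1.59 × 10^-15 s

1.59 × 10^-15 s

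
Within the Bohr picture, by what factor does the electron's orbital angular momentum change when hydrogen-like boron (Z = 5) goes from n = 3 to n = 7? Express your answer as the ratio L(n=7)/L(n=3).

L = nℏ depends only on n, so L ∝ n.
L(n=7)/L(n=3) = (7/3)^1 = 7/3

7/3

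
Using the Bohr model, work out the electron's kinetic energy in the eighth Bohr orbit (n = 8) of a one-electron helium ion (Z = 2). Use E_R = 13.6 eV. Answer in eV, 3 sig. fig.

0.850 eV

For a Coulomb orbit the virial theorem gives K = −E_n.
E_n = −E_R·Z²/n², so K = E_R·Z²/n² = 13.6 × 2²/8² = 0.850 eV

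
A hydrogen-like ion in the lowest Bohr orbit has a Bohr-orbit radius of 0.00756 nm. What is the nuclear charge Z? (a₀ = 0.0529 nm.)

7

r_n = n²a₀/Z ⇒ Z = n²a₀/r = 1² × 0.0529 / 0.00756 ≈ 7.00
Z = 7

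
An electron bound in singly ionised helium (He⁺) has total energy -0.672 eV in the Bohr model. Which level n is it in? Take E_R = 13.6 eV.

9

E_n = −E_R Z²/n² ⇒ n² = E_R Z²/(−E_n) = 13.6 × 2² / 0.672 ≈ 80.95
n = 9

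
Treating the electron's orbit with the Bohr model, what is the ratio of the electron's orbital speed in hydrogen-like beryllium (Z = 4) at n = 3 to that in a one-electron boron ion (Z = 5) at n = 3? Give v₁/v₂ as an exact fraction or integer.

v ∝ Z^1 · n^-1
v₁/v₂ = (4/5)^1 · (3/3)^-1 = 4/5

4/5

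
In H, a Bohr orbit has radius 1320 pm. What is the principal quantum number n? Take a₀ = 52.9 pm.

5

r_n = n²a₀/Z ⇒ n² = rZ/a₀ = 1320 × 1 / 52.9 ≈ 24.95
n = 5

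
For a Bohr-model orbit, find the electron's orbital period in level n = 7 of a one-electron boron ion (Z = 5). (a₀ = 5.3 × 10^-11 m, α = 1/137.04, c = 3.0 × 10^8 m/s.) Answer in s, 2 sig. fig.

r = n²a₀/Z = 7²·5.3 × 10^-11/5 = 5.2 × 10^-10 m
v = Zαc/n = 5·0.0073·3.0 × 10^8/7 = 1.6 × 10^6 m/s
T = 2πr/v = 2.1 × 10^-15 s

2.1 × 10^-15 s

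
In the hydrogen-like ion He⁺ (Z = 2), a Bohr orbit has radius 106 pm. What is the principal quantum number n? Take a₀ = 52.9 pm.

r_n = n²a₀/Z ⇒ n² = rZ/a₀ = 106 × 2 / 52.9 ≈ 4.01
n = 2

2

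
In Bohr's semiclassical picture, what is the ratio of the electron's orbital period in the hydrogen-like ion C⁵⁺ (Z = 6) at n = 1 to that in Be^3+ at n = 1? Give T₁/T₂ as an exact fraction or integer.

T ∝ Z^-2 · n^3
T₁/T₂ = (6/4)^-2 · (1/1)^3 = 4/9

4/9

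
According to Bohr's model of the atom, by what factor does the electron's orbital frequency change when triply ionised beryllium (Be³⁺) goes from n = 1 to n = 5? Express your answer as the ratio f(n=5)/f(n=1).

f ∝ Z^2 · n^-3; with Z fixed, f ∝ n^-3.
f(n=5)/f(n=1) = (5/1)^-3 = 1/125

1/125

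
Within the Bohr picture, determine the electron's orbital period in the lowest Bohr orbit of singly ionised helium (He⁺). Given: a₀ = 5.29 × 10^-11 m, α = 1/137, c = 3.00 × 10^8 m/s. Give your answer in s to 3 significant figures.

r = n²a₀/Z = 1²·5.29 × 10^-11/2 = 2.65 × 10^-11 m
v = Zαc/n = 2·0.00730·3.00 × 10^8/1 = 4.38 × 10^6 m/s
T = 2πr/v = 3.79 × 10^-17 s

3.79 × 10^-17 s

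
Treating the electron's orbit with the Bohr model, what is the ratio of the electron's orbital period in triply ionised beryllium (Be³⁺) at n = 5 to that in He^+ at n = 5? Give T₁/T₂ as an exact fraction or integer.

1/4

T ∝ Z^-2 · n^3
T₁/T₂ = (4/2)^-2 · (5/5)^3 = 1/4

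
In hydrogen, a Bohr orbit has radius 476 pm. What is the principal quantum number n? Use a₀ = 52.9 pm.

r_n = n²a₀/Z ⇒ n² = rZ/a₀ = 476 × 1 / 52.9 ≈ 9.00
n = 3

3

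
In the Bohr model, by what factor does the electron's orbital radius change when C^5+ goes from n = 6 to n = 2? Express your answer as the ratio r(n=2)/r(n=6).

1/9

r ∝ Z^-1 · n^2; with Z fixed, r ∝ n^2.
r(n=2)/r(n=6) = (2/6)^2 = 1/9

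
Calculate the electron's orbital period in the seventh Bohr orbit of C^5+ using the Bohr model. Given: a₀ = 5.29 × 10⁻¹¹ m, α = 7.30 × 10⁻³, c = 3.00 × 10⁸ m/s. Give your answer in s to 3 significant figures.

1.45 × 10⁻¹⁵ s

r = n²a₀/Z = 7²·5.29 × 10⁻¹¹/6 = 4.32 × 10⁻¹⁰ m
v = Zαc/n = 6·0.00730·3.00 × 10⁸/7 = 1.88 × 10⁶ m/s
T = 2πr/v = 1.45 × 10⁻¹⁵ s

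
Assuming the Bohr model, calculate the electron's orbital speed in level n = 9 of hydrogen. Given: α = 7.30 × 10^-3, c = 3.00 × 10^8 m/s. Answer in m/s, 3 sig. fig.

v_n = Zαc/n = 1 × 0.00730 × 3.00 × 10^8 / 9
    = 2.43 × 10^5 m/s

2.43 × 10^5 m/s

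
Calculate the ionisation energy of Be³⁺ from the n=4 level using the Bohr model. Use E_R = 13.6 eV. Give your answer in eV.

E_n = −E_R·Z²/n² = −13.6 × 4²/4² eV = -13.6 eV
Ionisation energy = −E_n = 13.6 eV

13.6 eV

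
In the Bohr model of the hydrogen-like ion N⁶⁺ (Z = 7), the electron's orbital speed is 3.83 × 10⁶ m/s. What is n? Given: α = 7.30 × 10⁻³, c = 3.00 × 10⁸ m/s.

4

v_n = Zαc/n ⇒ n = Zαc/v = 7 × 0.00730 × 3.00 × 10⁸ / 3.83 × 10⁶ ≈ 4.00
n = 4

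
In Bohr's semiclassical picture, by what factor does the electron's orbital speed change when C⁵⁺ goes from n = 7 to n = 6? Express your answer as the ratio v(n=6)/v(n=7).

7/6

v ∝ Z^1 · n^-1; with Z fixed, v ∝ n^-1.
v(n=6)/v(n=7) = (6/7)^-1 = 7/6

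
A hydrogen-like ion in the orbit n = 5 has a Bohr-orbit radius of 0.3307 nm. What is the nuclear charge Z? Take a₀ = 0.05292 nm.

r_n = n²a₀/Z ⇒ Z = n²a₀/r = 5² × 0.05292 / 0.3307 ≈ 4.00
Z = 4

4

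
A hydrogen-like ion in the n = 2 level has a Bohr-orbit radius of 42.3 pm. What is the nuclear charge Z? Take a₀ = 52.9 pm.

r_n = n²a₀/Z ⇒ Z = n²a₀/r = 2² × 52.9 / 42.3 ≈ 5.00
Z = 5

5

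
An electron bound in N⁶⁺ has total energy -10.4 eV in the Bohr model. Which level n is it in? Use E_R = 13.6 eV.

8

E_n = −E_R Z²/n² ⇒ n² = E_R Z²/(−E_n) = 13.6 × 7² / 10.4 ≈ 64.08
n = 8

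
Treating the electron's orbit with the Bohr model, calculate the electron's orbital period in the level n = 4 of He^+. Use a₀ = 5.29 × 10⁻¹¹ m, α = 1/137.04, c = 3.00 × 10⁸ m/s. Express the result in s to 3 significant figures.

2.43 × 10⁻¹⁵ s

r = n²a₀/Z = 4²·5.29 × 10⁻¹¹/2 = 4.23 × 10⁻¹⁰ m
v = Zαc/n = 2·0.00730·3.00 × 10⁸/4 = 1.09 × 10⁶ m/s
T = 2πr/v = 2.43 × 10⁻¹⁵ s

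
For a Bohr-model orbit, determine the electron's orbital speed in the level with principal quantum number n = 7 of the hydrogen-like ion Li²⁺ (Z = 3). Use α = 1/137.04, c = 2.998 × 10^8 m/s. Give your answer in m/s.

9.376 × 10^5 m/s

v_n = Zαc/n = 3 × 0.007297 × 2.998 × 10^8 / 7
    = 9.376 × 10^5 m/s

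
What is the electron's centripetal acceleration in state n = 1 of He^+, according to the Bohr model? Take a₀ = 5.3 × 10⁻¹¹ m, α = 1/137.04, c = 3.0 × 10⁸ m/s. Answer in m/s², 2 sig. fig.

r = n²a₀/Z = 2.6 × 10⁻¹¹ m, v = Zαc/n = 4.4 × 10⁶ m/s
a = v²/r = (4.4 × 10⁶)² / 2.6 × 10⁻¹¹ = 7.2 × 10²³ m/s²

7.2 × 10²³ m/s²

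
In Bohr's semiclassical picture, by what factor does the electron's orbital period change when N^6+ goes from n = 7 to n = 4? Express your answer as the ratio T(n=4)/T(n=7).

64/343

T ∝ Z^-2 · n^3; with Z fixed, T ∝ n^3.
T(n=4)/T(n=7) = (4/7)^3 = 64/343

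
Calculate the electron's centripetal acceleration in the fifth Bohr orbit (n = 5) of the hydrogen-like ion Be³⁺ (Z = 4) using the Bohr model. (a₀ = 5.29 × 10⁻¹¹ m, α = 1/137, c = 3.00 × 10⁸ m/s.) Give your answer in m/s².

r = n²a₀/Z = 3.31 × 10⁻¹⁰ m, v = Zαc/n = 1.75 × 10⁶ m/s
a = v²/r = (1.75 × 10⁶)² / 3.31 × 10⁻¹⁰ = 9.28 × 10²¹ m/s²

9.28 × 10²¹ m/s²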